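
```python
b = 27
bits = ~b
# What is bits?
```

Trace:
`b = 27` → b = 27
`bits = ~b` → bits = -28
So bits = -28

Answer: -28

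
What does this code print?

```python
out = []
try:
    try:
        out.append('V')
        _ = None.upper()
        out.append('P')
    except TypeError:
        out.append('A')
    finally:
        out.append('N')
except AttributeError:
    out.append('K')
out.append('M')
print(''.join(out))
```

Execution trace: 'V' (try body) → 'N' (finally) → 'K' (outer except AttributeError) → 'M' (after the try/except). Output: VNKM

Answer: VNKM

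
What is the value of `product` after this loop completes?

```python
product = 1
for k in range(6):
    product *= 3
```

3^6 = 729
`product` takes the values: 1 → 3 → 9 → 27 → 81 → 243 → 729

Answer: 729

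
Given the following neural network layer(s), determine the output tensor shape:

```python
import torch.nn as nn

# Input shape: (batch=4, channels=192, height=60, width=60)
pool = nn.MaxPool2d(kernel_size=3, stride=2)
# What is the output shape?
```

Input: (4, 192, 60, 60) -> Output: (4, 192, 29, 29)

Answer: (4, 192, 29, 29)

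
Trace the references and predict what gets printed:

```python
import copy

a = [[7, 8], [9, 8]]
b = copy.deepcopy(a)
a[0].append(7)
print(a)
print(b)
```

Key concept: deep copy is fully independent.
Step by step:
`a = [[7, 8], [9, 8]]` → a = [[7, 8], [9, 8]]
`b = copy.deepcopy(a)` → b = [[7, 8], [9, 8]]
`a[0].append(7)` → a = [[7, 8, 7], [9, 8]]
`print(a)` → prints [[7, 8, 7], [9, 8]]
`print(b)` → prints [[7, 8], [9, 8]]

Answer:
[[7, 8, 7], [9, 8]]
[[7, 8], [9, 8]]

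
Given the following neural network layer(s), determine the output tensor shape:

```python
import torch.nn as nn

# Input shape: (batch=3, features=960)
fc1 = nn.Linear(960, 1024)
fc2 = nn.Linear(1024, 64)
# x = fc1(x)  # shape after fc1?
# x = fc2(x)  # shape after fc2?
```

Input: (3, 960) -> after fc1: (3, 1024) -> Output: (3, 64)

Answer: (3, 64)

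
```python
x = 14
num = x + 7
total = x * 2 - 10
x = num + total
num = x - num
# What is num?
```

Trace:
`x = 14` → x = 14
`num = x + 7` → num = 21
`total = x * 2 - 10` → total = 18
`x = num + total` → x = 39
`num = x - num` → num = 18
So num = 18

Answer: 18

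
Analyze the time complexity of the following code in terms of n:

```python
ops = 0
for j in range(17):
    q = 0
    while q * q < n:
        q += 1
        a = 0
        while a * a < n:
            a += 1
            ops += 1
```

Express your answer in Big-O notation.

Each loop level contributes: 1 × √n × √n. Multiplying the contributions gives O(n).

Answer: O(n)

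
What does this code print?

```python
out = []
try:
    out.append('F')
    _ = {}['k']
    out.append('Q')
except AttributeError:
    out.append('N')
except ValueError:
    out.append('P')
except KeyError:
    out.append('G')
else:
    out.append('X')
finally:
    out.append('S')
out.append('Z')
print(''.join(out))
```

Execution trace: 'F' (try body) → 'G' (except KeyError) → 'S' (finally) → 'Z' (after the try/except). Output: FGSZ

Answer: FGSZ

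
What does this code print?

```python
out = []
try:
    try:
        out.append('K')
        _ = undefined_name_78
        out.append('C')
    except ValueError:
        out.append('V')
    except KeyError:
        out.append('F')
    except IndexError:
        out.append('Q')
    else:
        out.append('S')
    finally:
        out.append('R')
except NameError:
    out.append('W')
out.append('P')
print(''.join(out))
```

Execution trace: 'K' (inner try body) → 'R' (inner finally) → 'W' (outer except NameError) → 'P' (after the try/except). Output: KRWP

Answer: KRWP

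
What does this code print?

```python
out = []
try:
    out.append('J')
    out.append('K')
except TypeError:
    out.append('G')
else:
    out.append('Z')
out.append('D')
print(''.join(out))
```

Execution trace: 'J' (try body) → 'K' (try body, no exception) → 'Z' (else) → 'D' (after the try/except). Output: JKZD

Answer: JKZD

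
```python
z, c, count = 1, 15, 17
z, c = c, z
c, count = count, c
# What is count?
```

Trace:
`z, c, count = 1, 15, 17` → z = 1; c = 15; count = 17
`z, c = c, z` → z = 15; c = 1
`c, count = count, c` → c = 17; count = 1
So count = 1

Answer: 1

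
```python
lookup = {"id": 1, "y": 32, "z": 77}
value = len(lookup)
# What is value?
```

Trace:
`lookup = {"id": 1, "y": 32, "z": 77}` → lookup = {'id': 1, 'y': 32, 'z': 77}
`value = len(lookup)` → value = 3
So value = 3

Answer: 3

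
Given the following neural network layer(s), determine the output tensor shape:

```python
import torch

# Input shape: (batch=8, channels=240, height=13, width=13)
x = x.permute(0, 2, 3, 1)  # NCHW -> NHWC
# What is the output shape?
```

Input: (8, 240, 13, 13) -> Output: (8, 13, 13, 240)

Answer: (8, 13, 13, 240)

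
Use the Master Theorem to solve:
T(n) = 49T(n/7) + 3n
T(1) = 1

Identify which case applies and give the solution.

a=49, b=7, f(n)=3n. log_7(49) = 2. Since c=1 < 2, Case 1 applies: T(n) = Θ(n^log_b(a)) = O(n^2).

Answer: O(n^2) - Case 1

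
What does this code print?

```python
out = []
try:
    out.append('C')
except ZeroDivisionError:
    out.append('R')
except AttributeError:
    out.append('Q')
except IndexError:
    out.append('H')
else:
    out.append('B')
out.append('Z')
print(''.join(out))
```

Execution trace: 'C' (try body, no exception) → 'B' (else) → 'Z' (after the try/except). Output: CBZ

Answer: CBZ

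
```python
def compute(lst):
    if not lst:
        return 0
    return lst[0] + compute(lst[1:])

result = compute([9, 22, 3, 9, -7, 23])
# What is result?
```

9 + 22 + 3 + 9 + (-7) + 23 + 0 = 59

Answer: 59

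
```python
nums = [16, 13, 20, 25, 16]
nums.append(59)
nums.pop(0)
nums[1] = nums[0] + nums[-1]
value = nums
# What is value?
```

Trace:
`nums = [16, 13, 20, 25, 16]` → nums = [16, 13, 20, 25, 16]
`nums.append(59)` → nums = [16, 13, 20, 25, 16, 59]
`nums.pop(0)` → nums = [13, 20, 25, 16, 59]
`nums[1] = nums[0] + nums[-1]` → nums = [13, 72, 25, 16, 59]
`value = nums` → value = [13, 72, 25, 16, 59]
So value = [13, 72, 25, 16, 59]

Answer: [13, 72, 25, 16, 59]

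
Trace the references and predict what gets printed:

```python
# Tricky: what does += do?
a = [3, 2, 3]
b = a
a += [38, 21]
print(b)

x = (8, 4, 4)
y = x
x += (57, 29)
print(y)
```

Key concept: += behavior differs for mutable vs immutable.
Step by step:
`a = [3, 2, 3]` → a = [3, 2, 3]
`b = a` → b = [3, 2, 3] (same object as a)
`a += [38, 21]` → a = [3, 2, 3, 38, 21] (same object as b); b = [3, 2, 3, 38, 21] (same object as a)
`print(b)` → prints [3, 2, 3, 38, 21]
`x = (8, 4, 4)` → x = (8, 4, 4)
`y = x` → y = (8, 4, 4)
`x += (57, 29)` → x = (8, 4, 4, 57, 29)
`print(y)` → prints (8, 4, 4)

Answer:
[3, 2, 3, 38, 21]
(8, 4, 4)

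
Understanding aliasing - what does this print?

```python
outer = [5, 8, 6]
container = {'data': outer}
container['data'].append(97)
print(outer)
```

Key concept: dict holds reference to list.
Step by step:
`outer = [5, 8, 6]` → outer = [5, 8, 6]
`container = {'data': outer}` → container = {'data': [5, 8, 6]}
`container['data'].append(97)` → outer = [5, 8, 6, 97]; container = {'data': [5, 8, 6, 97]}
`print(outer)` → prints [5, 8, 6, 97]

Answer: [5, 8, 6, 97]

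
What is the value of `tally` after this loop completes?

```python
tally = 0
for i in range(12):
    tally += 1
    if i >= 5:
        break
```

Loop breaks when i reaches 5, tally is 6
`tally` takes the values: 0 → 1 → 2 → 3 → 4 → 5 → 6

Answer: 6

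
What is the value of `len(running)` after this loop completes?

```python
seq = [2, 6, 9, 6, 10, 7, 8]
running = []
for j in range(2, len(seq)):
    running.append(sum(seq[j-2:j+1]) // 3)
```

Number of 3-element averages
`running` takes the values: [] → [5] → [5, 7] → [5, 7, 8] → [5, 7, 8, 7] → [5, 7, 8, 7, 8]
So `len(running)` = 5

Answer: 5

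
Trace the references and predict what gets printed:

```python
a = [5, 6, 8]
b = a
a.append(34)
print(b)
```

Key concept: basic list aliasing.
Step by step:
`a = [5, 6, 8]` → a = [5, 6, 8]
`b = a` → b = [5, 6, 8] (same object as a)
`a.append(34)` → a = [5, 6, 8, 34] (same object as b); b = [5, 6, 8, 34] (same object as a)
`print(b)` → prints [5, 6, 8, 34]

Answer: [5, 6, 8, 34]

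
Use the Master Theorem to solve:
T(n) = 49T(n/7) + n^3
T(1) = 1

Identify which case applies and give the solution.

a=49, b=7, f(n)=n^3. log_7(49) = 2. Since c=3 > 2 and the regularity condition holds (49(n/7)^3 = (49/7^3)n^3 with 49/7^3 < 1), Case 3 applies: T(n) = Θ(f(n)) = O(n^3).

Answer: O(n^3) - Case 3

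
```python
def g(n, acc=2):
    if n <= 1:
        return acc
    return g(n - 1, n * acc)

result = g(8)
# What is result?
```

Accumulator trace (n, acc): (8, 2) -> (7, 16) -> (6, 112) -> (5, 672) -> (4, 3360) -> (3, 13440) -> (2, 40320) -> (1, 80640) -> return 80640

Answer: 80640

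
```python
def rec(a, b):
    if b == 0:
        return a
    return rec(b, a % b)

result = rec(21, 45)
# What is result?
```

rec(21, 45) -> rec(45, 21) -> rec(21, 3) -> rec(3, 0) -> 3

Answer: 3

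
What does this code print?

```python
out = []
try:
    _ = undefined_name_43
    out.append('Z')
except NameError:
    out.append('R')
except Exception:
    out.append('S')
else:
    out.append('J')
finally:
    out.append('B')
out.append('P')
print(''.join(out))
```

Execution trace: 'R' (except NameError) → 'B' (finally) → 'P' (after the try/except). Output: RBP

Answer: RBP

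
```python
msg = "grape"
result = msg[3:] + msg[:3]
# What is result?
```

Trace:
`msg = "grape"` → msg = 'grape'
`result = msg[3:] + msg[:3]` → result = 'pegra'
So result = 'pegra'

Answer: 'pegra'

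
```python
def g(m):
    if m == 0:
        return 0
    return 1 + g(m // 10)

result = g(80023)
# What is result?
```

Count of digits of 80023: 5

Answer: 5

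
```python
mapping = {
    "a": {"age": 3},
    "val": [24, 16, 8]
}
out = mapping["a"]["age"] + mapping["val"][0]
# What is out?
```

Trace:
`mapping = { ...` → mapping = {'a': {'age': 3}, 'val': [24, 16, 8]}
`out = mapping["a"]["age"] + mapping["val"][0]` → out = 27
So out = 27

Answer: 27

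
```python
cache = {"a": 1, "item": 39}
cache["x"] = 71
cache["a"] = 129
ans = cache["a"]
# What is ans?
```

Trace:
`cache = {"a": 1, "item": 39}` → cache = {'a': 1, 'item': 39}
`cache["x"] = 71` → cache = {'a': 1, 'item': 39, 'x': 71}
`cache["a"] = 129` → cache = {'a': 129, 'item': 39, 'x': 71}
`ans = cache["a"]` → ans = 129
So ans = 129

Answer: 129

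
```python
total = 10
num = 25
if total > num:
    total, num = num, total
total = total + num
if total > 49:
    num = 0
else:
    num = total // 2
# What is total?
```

Trace:
`total = 10` → total = 10
`num = 25` → num = 25
`if total > num: ...` → total > num is False → no variable changes
`total = total + num` → total = 35
`if total > 49: ...` → total > 49 is False, take else branch → num = 17
So total = 35

Answer: 35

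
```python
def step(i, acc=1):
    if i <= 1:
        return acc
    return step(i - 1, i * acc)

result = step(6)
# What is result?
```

Accumulator trace (n, acc): (6, 1) -> (5, 6) -> (4, 30) -> (3, 120) -> (2, 360) -> (1, 720) -> return 720

Answer: 720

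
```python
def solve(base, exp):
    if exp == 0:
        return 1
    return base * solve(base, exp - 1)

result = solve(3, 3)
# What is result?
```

solve(3, 3) = 3 * 3 * 3 = 27

Answer: 27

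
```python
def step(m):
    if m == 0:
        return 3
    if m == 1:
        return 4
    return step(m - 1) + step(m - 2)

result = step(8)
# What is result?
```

Build up from base cases: step(0)=3, step(1)=4, step(2)=7, step(3)=11, step(4)=18, step(5)=29, step(6)=47, ..., step(8)=123

Answer: 123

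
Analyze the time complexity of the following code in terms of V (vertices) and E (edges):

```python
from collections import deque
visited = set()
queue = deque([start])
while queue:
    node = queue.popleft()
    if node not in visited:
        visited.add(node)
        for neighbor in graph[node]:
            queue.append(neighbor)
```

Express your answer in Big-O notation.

This is Breadth-first search on a graph. Time complexity: O(V + E).

Answer: O(V + E)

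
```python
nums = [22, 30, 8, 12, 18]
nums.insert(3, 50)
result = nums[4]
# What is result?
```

Trace:
`nums = [22, 30, 8, 12, 18]` → nums = [22, 30, 8, 12, 18]
`nums.insert(3, 50)` → nums = [22, 30, 8, 50, 12, 18]
`result = nums[4]` → result = 12
So result = 12

Answer: 12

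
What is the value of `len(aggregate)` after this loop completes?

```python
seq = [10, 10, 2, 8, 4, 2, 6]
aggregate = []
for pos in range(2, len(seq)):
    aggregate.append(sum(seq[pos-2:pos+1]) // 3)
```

Number of 3-element averages
`aggregate` takes the values: [] → [7] → [7, 6] → [7, 6, 4] → [7, 6, 4, 4] → [7, 6, 4, 4, 4]
So `len(aggregate)` = 5

Answer: 5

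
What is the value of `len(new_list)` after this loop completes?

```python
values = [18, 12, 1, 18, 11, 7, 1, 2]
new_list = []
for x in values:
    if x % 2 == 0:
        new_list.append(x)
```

Count even numbers in [18, 12, 1, 18, 11, 7, 1, 2]
`new_list` takes the values: [] → [18] → [18, 12] → [18, 12, 18] → [18, 12, 18, 2]
So `len(new_list)` = 4

Answer: 4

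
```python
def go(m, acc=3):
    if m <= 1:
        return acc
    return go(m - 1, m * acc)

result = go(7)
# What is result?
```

Accumulator trace (n, acc): (7, 3) -> (6, 21) -> (5, 126) -> (4, 630) -> (3, 2520) -> (2, 7560) -> (1, 15120) -> return 15120

Answer: 15120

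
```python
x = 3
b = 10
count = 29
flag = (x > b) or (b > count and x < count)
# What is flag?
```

Trace:
`x = 3` → x = 3
`b = 10` → b = 10
`count = 29` → count = 29
`flag = (x > b) or (b > count and x < count)` → flag = False
So flag = False

Answer: False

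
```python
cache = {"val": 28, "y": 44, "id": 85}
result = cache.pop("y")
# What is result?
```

Trace:
`cache = {"val": 28, "y": 44, "id": 85}` → cache = {'val': 28, 'y': 44, 'id': 85}
`result = cache.pop("y")` → cache = {'val': 28, 'id': 85}; result = 44
So result = 44

Answer: 44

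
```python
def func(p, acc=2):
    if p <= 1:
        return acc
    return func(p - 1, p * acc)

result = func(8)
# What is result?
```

Accumulator trace (n, acc): (8, 2) -> (7, 16) -> (6, 112) -> (5, 672) -> (4, 3360) -> (3, 13440) -> (2, 40320) -> (1, 80640) -> return 80640

Answer: 80640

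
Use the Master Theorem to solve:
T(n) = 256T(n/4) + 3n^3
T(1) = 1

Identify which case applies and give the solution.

a=256, b=4, f(n)=3n^3. log_4(256) = 4. Since c=3 < 4, Case 1 applies: T(n) = Θ(n^log_b(a)) = O(n^4).

Answer: O(n^4) - Case 1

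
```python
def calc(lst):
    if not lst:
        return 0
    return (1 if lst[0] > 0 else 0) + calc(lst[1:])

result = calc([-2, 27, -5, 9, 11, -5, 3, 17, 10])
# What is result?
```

Count of positive elements in [-2, 27, -5, 9, 11, -5, 3, 17, 10] = 6

Answer: 6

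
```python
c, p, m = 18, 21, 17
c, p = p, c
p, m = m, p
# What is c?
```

Trace:
`c, p, m = 18, 21, 17` → c = 18; p = 21; m = 17
`c, p = p, c` → c = 21; p = 18
`p, m = m, p` → p = 17; m = 18
So c = 21

Answer: 21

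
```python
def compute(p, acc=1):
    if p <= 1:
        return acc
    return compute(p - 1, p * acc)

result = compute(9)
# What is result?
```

Accumulator trace (n, acc): (9, 1) -> (8, 9) -> (7, 72) -> (6, 504) -> (5, 3024) -> (4, 15120) -> (3, 60480) -> (2, 181440) -> (1, 362880) -> return 362880

Answer: 362880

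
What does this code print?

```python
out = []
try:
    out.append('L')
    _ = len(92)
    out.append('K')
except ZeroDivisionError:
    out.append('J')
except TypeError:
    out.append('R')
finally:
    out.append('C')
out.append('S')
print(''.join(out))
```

Execution trace: 'L' (try body) → 'R' (except TypeError) → 'C' (finally) → 'S' (after the try/except). Output: LRCS

Answer: LRCS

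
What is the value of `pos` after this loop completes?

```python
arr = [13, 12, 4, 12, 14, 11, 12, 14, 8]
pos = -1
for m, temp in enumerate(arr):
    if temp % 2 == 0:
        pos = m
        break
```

First even number index in [13, 12, 4, 12, 14, 11, 12, 14, 8]
`pos` takes the values: -1 → 1

Answer: 1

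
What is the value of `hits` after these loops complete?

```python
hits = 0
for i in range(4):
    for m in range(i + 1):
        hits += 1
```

Triangle: 1 + 2 + ... + 4
`hits` takes the values: 0 → 1 → 2 → 3 → 4 → 5 → 6 → 7 → 8 → 9 → 10

Answer: 10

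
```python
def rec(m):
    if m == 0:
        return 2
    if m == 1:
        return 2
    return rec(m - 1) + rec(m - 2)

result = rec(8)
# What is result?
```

Build up from base cases: rec(0)=2, rec(1)=2, rec(2)=4, rec(3)=6, rec(4)=10, rec(5)=16, rec(6)=26, ..., rec(8)=68

Answer: 68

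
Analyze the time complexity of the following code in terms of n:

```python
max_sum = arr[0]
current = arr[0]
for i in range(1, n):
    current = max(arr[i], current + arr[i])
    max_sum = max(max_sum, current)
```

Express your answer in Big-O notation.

This is Kadane's algorithm for maximum subarray. Time complexity: O(n).

Answer: O(n)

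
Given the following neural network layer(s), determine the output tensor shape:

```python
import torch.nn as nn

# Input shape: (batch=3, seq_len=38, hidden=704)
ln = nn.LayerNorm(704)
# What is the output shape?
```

Input: (3, 38, 704) -> Output: (3, 38, 704)

Answer: (3, 38, 704)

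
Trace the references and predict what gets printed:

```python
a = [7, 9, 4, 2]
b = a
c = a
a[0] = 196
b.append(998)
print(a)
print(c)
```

Key concept: multiple aliases.
Step by step:
`a = [7, 9, 4, 2]` → a = [7, 9, 4, 2]
`b = a` → b = [7, 9, 4, 2] (same object as a)
`c = a` → c = [7, 9, 4, 2] (same object as a, b)
`a[0] = 196` → a = [196, 9, 4, 2] (same object as b, c); b = [196, 9, 4, 2] (same object as a, c); c = [196, 9, 4, 2] (same object as a, b)
`b.append(998)` → a = [196, 9, 4, 2, 998] (same object as b, c); b = [196, 9, 4, 2, 998] (same object as a, c); c = [196, 9, 4, 2, 998] (same object as a, b)
`print(a)` → prints [196, 9, 4, 2, 998]
`print(c)` → prints [196, 9, 4, 2, 998]

Answer:
[196, 9, 4, 2, 998]
[196, 9, 4, 2, 998]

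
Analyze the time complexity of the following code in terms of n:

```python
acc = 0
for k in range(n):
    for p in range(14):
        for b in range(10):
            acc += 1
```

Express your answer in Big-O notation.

Each loop level contributes: n × 1 × 1. Multiplying the contributions gives O(n).

Answer: O(n)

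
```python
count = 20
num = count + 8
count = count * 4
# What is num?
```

Trace:
`count = 20` → count = 20
`num = count + 8` → num = 28
`count = count * 4` → count = 80
So num = 28

Answer: 28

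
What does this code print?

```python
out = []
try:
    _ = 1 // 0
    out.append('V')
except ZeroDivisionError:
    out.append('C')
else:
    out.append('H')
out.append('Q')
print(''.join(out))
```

Execution trace: 'C' (except ZeroDivisionError) → 'Q' (after the try/except). Output: CQ

Answer: CQ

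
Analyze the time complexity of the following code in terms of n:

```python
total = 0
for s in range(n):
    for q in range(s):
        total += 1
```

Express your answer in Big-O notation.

Each loop level contributes: n × n. Multiplying the contributions gives O(n^2).

Answer: O(n^2)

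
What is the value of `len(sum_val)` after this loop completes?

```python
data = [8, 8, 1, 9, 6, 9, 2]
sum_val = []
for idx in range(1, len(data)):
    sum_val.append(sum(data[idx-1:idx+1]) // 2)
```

Number of 2-element averages
`sum_val` takes the values: [] → [8] → [8, 4] → [8, 4, 5] → [8, 4, 5, 7] → [8, 4, 5, 7, 7] → [8, 4, 5, 7, 7, 5]
So `len(sum_val)` = 6

Answer: 6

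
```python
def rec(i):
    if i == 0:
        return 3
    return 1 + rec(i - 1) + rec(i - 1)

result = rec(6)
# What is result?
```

rec(i) = 1 + 2·rec(i-1), rec(0)=3. Closed form: (3+1)·2^6 - 1 = 255.

Answer: 255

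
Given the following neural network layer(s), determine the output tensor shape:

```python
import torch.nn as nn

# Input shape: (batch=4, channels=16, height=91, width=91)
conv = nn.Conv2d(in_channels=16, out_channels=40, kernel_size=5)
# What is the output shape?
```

Input: (4, 16, 91, 91) -> Output: (4, 40, 87, 87)

Answer: (4, 40, 87, 87)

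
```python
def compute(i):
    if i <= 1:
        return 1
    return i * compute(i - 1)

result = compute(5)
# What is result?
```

compute(5) = 5 * 4 * 3 * 2 * 1 = 120

Answer: 120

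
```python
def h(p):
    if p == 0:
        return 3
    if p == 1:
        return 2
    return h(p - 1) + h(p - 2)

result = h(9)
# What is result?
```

Build up from base cases: h(0)=3, h(1)=2, h(2)=5, h(3)=7, h(4)=12, h(5)=19, h(6)=31, ..., h(9)=131

Answer: 131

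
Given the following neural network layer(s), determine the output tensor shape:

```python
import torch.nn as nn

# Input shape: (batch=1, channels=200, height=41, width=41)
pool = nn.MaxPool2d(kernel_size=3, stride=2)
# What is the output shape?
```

Input: (1, 200, 41, 41) -> Output: (1, 200, 20, 20)

Answer: (1, 200, 20, 20)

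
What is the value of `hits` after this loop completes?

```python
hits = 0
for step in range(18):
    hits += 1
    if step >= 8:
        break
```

Loop breaks when step reaches 8, hits is 9
`hits` takes the values: 0 → 1 → 2 → 3 → 4 → 5 → 6 → 7 → 8 → 9

Answer: 9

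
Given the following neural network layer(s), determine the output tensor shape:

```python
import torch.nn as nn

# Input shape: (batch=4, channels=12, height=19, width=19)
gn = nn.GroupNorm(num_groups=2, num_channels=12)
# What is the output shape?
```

Input: (4, 12, 19, 19) -> Output: (4, 12, 19, 19)

Answer: (4, 12, 19, 19)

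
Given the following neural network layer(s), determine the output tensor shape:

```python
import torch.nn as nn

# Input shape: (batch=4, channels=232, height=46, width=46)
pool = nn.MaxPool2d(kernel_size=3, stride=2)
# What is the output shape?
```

Input: (4, 232, 46, 46) -> Output: (4, 232, 22, 22)

Answer: (4, 232, 22, 22)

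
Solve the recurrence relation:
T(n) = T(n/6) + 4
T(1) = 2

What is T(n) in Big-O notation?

Each step divides n by 6 and adds 4. After log_6(n) steps we reach T(1)=2. So T(n) = 4·log_6(n) + 2 = O(log n).

Answer: O(log n)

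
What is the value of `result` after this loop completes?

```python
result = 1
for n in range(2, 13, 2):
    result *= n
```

Product of even numbers 2 to 12
`result` takes the values: 1 → 2 → 8 → 48 → 384 → 3840 → 46080

Answer: 46080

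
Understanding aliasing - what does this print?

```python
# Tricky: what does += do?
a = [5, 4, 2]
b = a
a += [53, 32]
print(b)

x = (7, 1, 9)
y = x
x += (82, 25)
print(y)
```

Key concept: += behavior differs for mutable vs immutable.
Step by step:
`a = [5, 4, 2]` → a = [5, 4, 2]
`b = a` → b = [5, 4, 2] (same object as a)
`a += [53, 32]` → a = [5, 4, 2, 53, 32] (same object as b); b = [5, 4, 2, 53, 32] (same object as a)
`print(b)` → prints [5, 4, 2, 53, 32]
`x = (7, 1, 9)` → x = (7, 1, 9)
`y = x` → y = (7, 1, 9)
`x += (82, 25)` → x = (7, 1, 9, 82, 25)
`print(y)` → prints (7, 1, 9)

Answer:
[5, 4, 2, 53, 32]
(7, 1, 9)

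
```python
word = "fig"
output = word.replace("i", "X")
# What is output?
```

Trace:
`word = "fig"` → word = 'fig'
`output = word.replace("i", "X")` → output = 'fXg'
So output = 'fXg'

Answer: 'fXg'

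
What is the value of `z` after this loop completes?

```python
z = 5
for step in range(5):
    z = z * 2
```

Multiply by 2, 5 times: 5 * 2^5 = 160
`z` takes the values: 5 → 10 → 20 → 40 → 80 → 160

Answer: 160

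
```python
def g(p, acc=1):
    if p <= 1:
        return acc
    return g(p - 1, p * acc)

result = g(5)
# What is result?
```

Accumulator trace (n, acc): (5, 1) -> (4, 5) -> (3, 20) -> (2, 60) -> (1, 120) -> return 120

Answer: 120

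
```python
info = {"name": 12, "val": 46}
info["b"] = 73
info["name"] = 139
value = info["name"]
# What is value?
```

Trace:
`info = {"name": 12, "val": 46}` → info = {'name': 12, 'val': 46}
`info["b"] = 73` → info = {'name': 12, 'val': 46, 'b': 73}
`info["name"] = 139` → info = {'name': 139, 'val': 46, 'b': 73}
`value = info["name"]` → value = 139
So value = 139

Answer: 139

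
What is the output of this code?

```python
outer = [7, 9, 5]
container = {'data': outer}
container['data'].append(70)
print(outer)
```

Key concept: dict holds reference to list.
Step by step:
`outer = [7, 9, 5]` → outer = [7, 9, 5]
`container = {'data': outer}` → container = {'data': [7, 9, 5]}
`container['data'].append(70)` → outer = [7, 9, 5, 70]; container = {'data': [7, 9, 5, 70]}
`print(outer)` → prints [7, 9, 5, 70]

Answer: [7, 9, 5, 70]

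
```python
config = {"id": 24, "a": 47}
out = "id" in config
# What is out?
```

Trace:
`config = {"id": 24, "a": 47}` → config = {'id': 24, 'a': 47}
`out = "id" in config` → out = True
So out = True

Answer: True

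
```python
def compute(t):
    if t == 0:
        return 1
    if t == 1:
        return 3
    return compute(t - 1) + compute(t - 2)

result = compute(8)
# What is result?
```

Build up from base cases: compute(0)=1, compute(1)=3, compute(2)=4, compute(3)=7, compute(4)=11, compute(5)=18, compute(6)=29, ..., compute(8)=76

Answer: 76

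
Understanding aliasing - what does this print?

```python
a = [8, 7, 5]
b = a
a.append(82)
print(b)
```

Key concept: basic list aliasing.
Step by step:
`a = [8, 7, 5]` → a = [8, 7, 5]
`b = a` → b = [8, 7, 5] (same object as a)
`a.append(82)` → a = [8, 7, 5, 82] (same object as b); b = [8, 7, 5, 82] (same object as a)
`print(b)` → prints [8, 7, 5, 82]

Answer: [8, 7, 5, 82]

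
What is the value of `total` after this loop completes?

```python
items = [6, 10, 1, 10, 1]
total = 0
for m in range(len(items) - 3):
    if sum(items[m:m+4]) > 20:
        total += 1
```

Count windows with sum > 20
`total` takes the values: 0 → 1 → 2

Answer: 2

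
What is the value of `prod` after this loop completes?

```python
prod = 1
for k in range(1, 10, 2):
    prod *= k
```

Product of 1, 3, 5, ... up to 9
`prod` takes the values: 1 → 3 → 15 → 105 → 945

Answer: 945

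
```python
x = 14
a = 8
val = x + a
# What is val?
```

Trace:
`x = 14` → x = 14
`a = 8` → a = 8
`val = x + a` → val = 22
So val = 22

Answer: 22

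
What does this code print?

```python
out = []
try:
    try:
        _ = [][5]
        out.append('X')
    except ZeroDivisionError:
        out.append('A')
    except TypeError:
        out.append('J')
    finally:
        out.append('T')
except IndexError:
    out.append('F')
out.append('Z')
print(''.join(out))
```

Execution trace: 'T' (finally) → 'F' (outer except IndexError) → 'Z' (after the try/except). Output: TFZ

Answer: TFZ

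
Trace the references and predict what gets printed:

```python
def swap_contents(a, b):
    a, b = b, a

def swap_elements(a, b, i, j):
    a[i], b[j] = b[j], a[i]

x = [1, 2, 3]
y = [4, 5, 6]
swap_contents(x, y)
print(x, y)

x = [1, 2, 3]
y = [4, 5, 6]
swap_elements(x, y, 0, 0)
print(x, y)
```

Key concept: parameter rebinding vs mutation.
Step by step:
`x = [1, 2, 3]` → x = [1, 2, 3]
`y = [4, 5, 6]` → y = [4, 5, 6]
`swap_contents(x, y)` → no visible change to tracked variables
`print(x, y)` → prints [1, 2, 3] [4, 5, 6]
`x = [1, 2, 3]` → x = [1, 2, 3]
`y = [4, 5, 6]` → y = [4, 5, 6]
`swap_elements(x, y, 0, 0)` → x = [4, 2, 3]; y = [1, 5, 6]
`print(x, y)` → prints [4, 2, 3] [1, 5, 6]

Answer:
[1, 2, 3] [4, 5, 6]
[4, 2, 3] [1, 5, 6]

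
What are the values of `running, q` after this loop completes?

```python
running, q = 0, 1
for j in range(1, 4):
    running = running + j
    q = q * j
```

Sum and factorial of 1 to 3
`running, q` takes the values: (0, 1) → (1, 1) → (3, 1) → (3, 2) → (6, 2) → (6, 6)

Answer: 6, 6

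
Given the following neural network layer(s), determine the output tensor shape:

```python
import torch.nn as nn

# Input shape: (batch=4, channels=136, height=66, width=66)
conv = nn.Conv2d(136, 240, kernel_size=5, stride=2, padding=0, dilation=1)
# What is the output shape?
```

Input: (4, 136, 66, 66) -> Output: (4, 240, 31, 31)

Answer: (4, 240, 31, 31)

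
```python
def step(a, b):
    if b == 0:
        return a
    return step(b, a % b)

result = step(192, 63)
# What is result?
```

step(192, 63) -> step(63, 3) -> step(3, 0) -> 3

Answer: 3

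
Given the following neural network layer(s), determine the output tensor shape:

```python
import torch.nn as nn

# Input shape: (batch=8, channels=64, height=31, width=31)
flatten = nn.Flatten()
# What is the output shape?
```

Input: (8, 64, 31, 31) -> Output: (8, 61504)

Answer: (8, 61504)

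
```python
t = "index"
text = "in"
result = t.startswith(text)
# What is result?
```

Trace:
`t = "index"` → t = 'index'
`text = "in"` → text = 'in'
`result = t.startswith(text)` → result = True
So result = True

Answer: True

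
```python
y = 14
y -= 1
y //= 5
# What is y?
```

Trace:
`y = 14` → y = 14
`y -= 1` → y = 13
`y //= 5` → y = 2
So y = 2

Answer: 2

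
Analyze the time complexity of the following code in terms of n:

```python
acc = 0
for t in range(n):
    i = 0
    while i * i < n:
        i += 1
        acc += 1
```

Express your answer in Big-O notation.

Each loop level contributes: n × √n. Multiplying the contributions gives O(n√n).

Answer: O(n√n)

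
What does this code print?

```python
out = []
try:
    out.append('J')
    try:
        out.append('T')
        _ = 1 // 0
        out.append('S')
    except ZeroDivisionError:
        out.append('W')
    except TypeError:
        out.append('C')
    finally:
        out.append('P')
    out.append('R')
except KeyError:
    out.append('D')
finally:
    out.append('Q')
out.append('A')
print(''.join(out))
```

Execution trace: 'J' (try body) → 'T' (inner try body) → 'W' (inner except ZeroDivisionError) → 'P' (inner finally) → 'R' (try body, no exception) → 'Q' (finally) → 'A' (after the try/except). Output: JTWPRQA

Answer: JTWPRQA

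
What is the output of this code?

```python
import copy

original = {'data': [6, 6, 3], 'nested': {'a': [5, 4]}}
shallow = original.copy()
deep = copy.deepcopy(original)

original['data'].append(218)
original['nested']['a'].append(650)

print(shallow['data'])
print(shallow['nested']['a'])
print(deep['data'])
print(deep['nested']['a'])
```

Key concept: comparing shallow vs deep copy.
Step by step:
`original = {'data': [6, 6, 3], 'nested': {'a': [5, 4]}}` → original = {'data': [6, 6, 3], 'nested': {'a': [5, 4]}}
`shallow = original.copy()` → shallow = {'data': [6, 6, 3], 'nested': {'a': [5, 4]}}
`deep = copy.deepcopy(original)` → deep = {'data': [6, 6, 3], 'nested': {'a': [5, 4]}}
`original['data'].append(218)` → original = {'data': [6, 6, 3, 218], 'nested': {'a': [5, 4]}}; shallow = {'data': [6, 6, 3, 218], 'nested': {'a': [5, 4]}}
`original['nested']['a'].append(650)` → original = {'data': [6, 6, 3, 218], 'nested': {'a': [5, 4, 650]}}; shallow = {'data': [6, 6, 3, 218], 'nested': {'a': [5, 4, 650]}}
`print(shallow['data'])` → prints [6, 6, 3, 218]
`print(shallow['nested']['a'])` → prints [5, 4, 650]
`print(deep['data'])` → prints [6, 6, 3]
`print(deep['nested']['a'])` → prints [5, 4]

Answer:
[6, 6, 3, 218]
[5, 4, 650]
[6, 6, 3]
[5, 4]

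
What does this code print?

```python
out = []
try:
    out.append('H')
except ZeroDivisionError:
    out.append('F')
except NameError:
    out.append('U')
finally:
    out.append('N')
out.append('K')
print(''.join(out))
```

Execution trace: 'H' (try body, no exception) → 'N' (finally) → 'K' (after the try/except). Output: HNK

Answer: HNK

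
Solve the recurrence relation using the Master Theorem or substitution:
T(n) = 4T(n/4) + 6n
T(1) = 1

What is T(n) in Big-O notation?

By Master Theorem: a=4, b=4, f(n)=6n. Since log_4(4) = 1 and f(n) = Θ(n^1), Case 2 applies. T(n) = O(n log n).

Answer: O(n log n)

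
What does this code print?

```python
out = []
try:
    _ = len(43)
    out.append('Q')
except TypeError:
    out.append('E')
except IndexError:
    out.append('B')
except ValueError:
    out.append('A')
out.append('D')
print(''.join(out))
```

Execution trace: 'E' (except TypeError) → 'D' (after the try/except). Output: ED

Answer: ED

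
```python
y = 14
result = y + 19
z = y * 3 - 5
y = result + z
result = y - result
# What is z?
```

Trace:
`y = 14` → y = 14
`result = y + 19` → result = 33
`z = y * 3 - 5` → z = 37
`y = result + z` → y = 70
`result = y - result` → result = 37
So z = 37

Answer: 37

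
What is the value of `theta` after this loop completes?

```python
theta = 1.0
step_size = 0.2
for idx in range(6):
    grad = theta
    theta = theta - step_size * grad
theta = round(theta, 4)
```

Gradient descent: w = 1.0 * (1 - 0.2)^6
`theta` takes the values: 1.0 → 0.8 → 0.64 → 0.512 → 0.4096 → 0.32768 → 0.262144 → 0.2621

Answer: 0.2621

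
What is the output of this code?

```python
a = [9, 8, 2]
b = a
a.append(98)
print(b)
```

Key concept: basic list aliasing.
Step by step:
`a = [9, 8, 2]` → a = [9, 8, 2]
`b = a` → b = [9, 8, 2] (same object as a)
`a.append(98)` → a = [9, 8, 2, 98] (same object as b); b = [9, 8, 2, 98] (same object as a)
`print(b)` → prints [9, 8, 2, 98]

Answer: [9, 8, 2, 98]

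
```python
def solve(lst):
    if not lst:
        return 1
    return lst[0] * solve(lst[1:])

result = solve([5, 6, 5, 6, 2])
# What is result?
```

Product over [5, 6, 5, 6, 2] = 5 * 6 * 5 * 6 * 2 = 1800

Answer: 1800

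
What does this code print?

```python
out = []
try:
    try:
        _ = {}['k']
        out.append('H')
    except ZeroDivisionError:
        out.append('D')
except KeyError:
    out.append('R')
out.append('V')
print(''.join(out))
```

Execution trace: 'R' (outer except KeyError) → 'V' (after the try/except). Output: RV

Answer: RV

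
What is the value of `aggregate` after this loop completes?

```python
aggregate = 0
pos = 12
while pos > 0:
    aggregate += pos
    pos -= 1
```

Sum 12 down to 1
`aggregate` takes the values: 0 → 12 → 23 → 33 → 42 → 50 → 57 → 63 → 68 → 72 → 75 → 77 → 78

Answer: 78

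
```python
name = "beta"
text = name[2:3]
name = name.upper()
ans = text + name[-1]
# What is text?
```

Trace:
`name = "beta"` → name = 'beta'
`text = name[2:3]` → text = 't'
`name = name.upper()` → name = 'BETA'
`ans = text + name[-1]` → ans = 'tA'
So text = 't'

Answer: 't'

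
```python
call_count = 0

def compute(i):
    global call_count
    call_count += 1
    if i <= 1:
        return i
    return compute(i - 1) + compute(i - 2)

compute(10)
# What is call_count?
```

Calls(i) = 1 + Calls(i-1) + Calls(i-2); Calls(0)=Calls(1)=1. For i=10 this gives 177.

Answer: 177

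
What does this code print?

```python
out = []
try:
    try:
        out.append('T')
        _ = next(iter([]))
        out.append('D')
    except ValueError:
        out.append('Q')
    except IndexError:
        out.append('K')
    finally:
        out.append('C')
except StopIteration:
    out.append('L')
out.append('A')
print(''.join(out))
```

Execution trace: 'T' (try body) → 'C' (finally) → 'L' (outer except StopIteration) → 'A' (after the try/except). Output: TCLA

Answer: TCLA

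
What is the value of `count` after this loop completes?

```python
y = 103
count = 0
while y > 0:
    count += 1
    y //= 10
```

Count digits by repeated division by 10
`count` takes the values: 0 → 1 → 2 → 3

Answer: 3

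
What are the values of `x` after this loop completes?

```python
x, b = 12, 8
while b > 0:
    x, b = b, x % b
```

GCD of 12 and 8
`x` takes the values: 12 → 8 → 4

Answer: 4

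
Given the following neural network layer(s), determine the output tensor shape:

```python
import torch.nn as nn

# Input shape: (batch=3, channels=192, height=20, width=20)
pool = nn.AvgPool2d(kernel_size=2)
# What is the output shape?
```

Input: (3, 192, 20, 20) -> Output: (3, 192, 10, 10)

Answer: (3, 192, 10, 10)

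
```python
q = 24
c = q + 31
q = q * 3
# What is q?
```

Trace:
`q = 24` → q = 24
`c = q + 31` → c = 55
`q = q * 3` → q = 72
So q = 72

Answer: 72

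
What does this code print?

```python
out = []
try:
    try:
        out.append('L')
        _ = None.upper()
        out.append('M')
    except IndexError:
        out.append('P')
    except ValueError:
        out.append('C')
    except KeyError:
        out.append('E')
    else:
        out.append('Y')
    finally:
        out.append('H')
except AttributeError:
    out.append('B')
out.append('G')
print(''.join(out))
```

Execution trace: 'L' (try body) → 'H' (finally) → 'B' (outer except AttributeError) → 'G' (after the try/except). Output: LHBG

Answer: LHBG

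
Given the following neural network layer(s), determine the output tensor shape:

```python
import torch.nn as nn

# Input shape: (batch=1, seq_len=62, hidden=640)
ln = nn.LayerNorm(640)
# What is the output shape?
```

Input: (1, 62, 640) -> Output: (1, 62, 640)

Answer: (1, 62, 640)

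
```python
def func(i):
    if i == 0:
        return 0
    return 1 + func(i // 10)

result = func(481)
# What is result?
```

Count of digits of 481: 3

Answer: 3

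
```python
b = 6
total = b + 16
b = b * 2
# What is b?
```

Trace:
`b = 6` → b = 6
`total = b + 16` → total = 22
`b = b * 2` → b = 12
So b = 12

Answer: 12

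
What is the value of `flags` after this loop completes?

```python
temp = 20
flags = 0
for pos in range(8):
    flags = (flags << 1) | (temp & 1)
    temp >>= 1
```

Reverse lowest 8 bits of 20
`flags` takes the values: 0 → 1 → 2 → 5 → 10 → 20 → 40

Answer: 40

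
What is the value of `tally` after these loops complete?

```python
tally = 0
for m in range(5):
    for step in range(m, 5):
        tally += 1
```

Upper triangle: 5 + 4 + ... + 1
`tally` takes the values: 0 → 1 → 2 → 3 → 4 → 5 → 6 → 7 → 8 → 9 → 10 → 11 → 12 → 13 → 14 → 15

Answer: 15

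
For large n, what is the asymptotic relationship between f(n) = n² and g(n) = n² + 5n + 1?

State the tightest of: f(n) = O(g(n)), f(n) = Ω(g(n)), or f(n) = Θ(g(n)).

n² vs n² + 5n + 1: f(n) = Θ(g(n)) — they are asymptotically equivalent (lower-order terms are dominated).

Answer: f(n) = Θ(g(n)) — they are asymptotically equivalent (lower-order terms are dominated).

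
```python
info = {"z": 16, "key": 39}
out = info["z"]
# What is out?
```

Trace:
`info = {"z": 16, "key": 39}` → info = {'z': 16, 'key': 39}
`out = info["z"]` → out = 16
So out = 16

Answer: 16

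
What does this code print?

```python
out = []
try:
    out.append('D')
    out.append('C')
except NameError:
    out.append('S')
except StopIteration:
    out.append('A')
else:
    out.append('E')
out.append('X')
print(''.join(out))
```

Execution trace: 'D' (try body) → 'C' (try body, no exception) → 'E' (else) → 'X' (after the try/except). Output: DCEX

Answer: DCEX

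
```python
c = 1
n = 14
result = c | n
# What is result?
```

Trace:
`c = 1` → c = 1
`n = 14` → n = 14
`result = c | n` → result = 15
So result = 15

Answer: 15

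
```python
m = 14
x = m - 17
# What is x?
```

Trace:
`m = 14` → m = 14
`x = m - 17` → x = -3
So x = -3

Answer: -3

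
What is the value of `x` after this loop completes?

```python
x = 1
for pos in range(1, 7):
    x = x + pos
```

Start at 1, add 1 through 6
`x` takes the values: 1 → 2 → 4 → 7 → 11 → 16 → 22

Answer: 22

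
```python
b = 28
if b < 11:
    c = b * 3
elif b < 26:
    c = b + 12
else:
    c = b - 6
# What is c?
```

Trace:
`b = 28` → b = 28
`if b < 11: ...` → b < 11 is False, b < 26 is False, take else branch → c = 22
So c = 22

Answer: 22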